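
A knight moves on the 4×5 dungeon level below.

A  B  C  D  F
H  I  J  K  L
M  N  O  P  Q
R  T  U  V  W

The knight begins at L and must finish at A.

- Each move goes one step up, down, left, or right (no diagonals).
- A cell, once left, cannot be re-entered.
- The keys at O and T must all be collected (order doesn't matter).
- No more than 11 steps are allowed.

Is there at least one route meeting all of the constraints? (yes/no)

One route that works: L → Q → P → O → U → T → N → I → B → A.

yes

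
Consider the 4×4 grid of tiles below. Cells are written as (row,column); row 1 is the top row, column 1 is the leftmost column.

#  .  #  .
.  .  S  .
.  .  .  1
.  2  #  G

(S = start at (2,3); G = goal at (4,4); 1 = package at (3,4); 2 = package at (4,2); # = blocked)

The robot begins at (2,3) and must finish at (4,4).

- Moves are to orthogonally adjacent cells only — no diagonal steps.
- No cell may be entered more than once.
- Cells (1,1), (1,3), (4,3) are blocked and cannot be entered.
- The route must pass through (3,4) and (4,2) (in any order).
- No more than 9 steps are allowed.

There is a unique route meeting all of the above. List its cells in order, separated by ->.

(2,3) -> (2,2) -> (2,1) -> (3,1) -> (4,1) -> (4,2) -> (3,2) -> (3,3) -> (3,4) -> (4,4)

The 9-move cap with required stops at (3,4), (4,2) leaves no slack for detours.
Route from (2,3): 2× left (reaching (2,1)), 2× down (reaching (4,1)), right to (4,2), up to (3,2), 2× right (reaching (3,4)), down to (4,4) — 9 moves in all.
Check: all required cells visited; 9 ≤ 9 moves.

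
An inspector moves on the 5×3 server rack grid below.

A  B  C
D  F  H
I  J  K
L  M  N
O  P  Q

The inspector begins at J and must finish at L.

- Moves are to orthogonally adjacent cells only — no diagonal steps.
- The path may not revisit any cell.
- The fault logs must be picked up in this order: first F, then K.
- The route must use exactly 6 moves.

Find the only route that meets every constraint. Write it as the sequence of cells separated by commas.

The waypoints must appear in the order F, K, with no cell reused.
Route from J: up 1 to F, right 1 to H, down 2 to N, left 2 to L — 6 moves in all.
Check: order respected (F at step 1, K at step 3); 6 moves as required.

J, F, H, K, N, M, L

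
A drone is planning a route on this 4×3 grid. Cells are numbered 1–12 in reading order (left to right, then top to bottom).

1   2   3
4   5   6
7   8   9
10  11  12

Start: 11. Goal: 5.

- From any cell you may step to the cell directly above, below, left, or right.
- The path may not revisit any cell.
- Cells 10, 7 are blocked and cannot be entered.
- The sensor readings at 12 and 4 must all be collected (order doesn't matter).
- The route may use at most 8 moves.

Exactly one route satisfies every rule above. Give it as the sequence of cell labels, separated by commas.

11, 12, 9, 6, 3, 2, 1, 4, 5

The 8-move cap with required stops at 12, 4 leaves no slack for detours.
Route from 11: right to 12, 3× up (reaching 3), 2× left (reaching 1), down to 4, right to 5 — 8 moves in all.
Check: all required cells visited; 8 ≤ 8 moves.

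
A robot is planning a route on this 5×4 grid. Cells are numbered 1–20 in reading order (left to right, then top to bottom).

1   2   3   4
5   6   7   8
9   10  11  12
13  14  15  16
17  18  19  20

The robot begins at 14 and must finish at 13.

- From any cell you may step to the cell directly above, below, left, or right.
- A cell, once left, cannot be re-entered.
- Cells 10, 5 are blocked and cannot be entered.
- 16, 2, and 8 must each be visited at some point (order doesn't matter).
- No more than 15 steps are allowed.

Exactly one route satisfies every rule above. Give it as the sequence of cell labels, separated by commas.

14, 15, 11, 7, 6, 2, 3, 4, 8, 12, 16, 20, 19, 18, 17, 13

The budget equals the shortest possible length, so every move has to be on a shortest route through the required cells.
Route from 14: right to 15, 2× up (reaching 7), left to 6, up to 2, 2× right (reaching 4), 4× down (reaching 20), 3× left (reaching 17), up to 13 — 15 moves in all.
Check: all required cells visited; 15 ≤ 15 moves.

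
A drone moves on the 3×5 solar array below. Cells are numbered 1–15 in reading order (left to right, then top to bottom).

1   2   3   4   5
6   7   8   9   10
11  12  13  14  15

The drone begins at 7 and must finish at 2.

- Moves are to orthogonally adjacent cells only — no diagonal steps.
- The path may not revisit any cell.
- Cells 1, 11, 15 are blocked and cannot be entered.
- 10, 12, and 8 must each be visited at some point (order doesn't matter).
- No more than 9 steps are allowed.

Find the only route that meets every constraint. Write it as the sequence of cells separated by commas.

The 9-move cap with required stops at 10, 12, 8 leaves no slack for detours.
Route from 7: down 1 to 12, right 1 to 13, up 1 to 8, right 2 to 10, up 1 to 5, left 3 to 2 — 9 moves in all.
Check: all required cells visited; 9 ≤ 9 moves.

7, 12, 13, 8, 9, 10, 5, 4, 3, 2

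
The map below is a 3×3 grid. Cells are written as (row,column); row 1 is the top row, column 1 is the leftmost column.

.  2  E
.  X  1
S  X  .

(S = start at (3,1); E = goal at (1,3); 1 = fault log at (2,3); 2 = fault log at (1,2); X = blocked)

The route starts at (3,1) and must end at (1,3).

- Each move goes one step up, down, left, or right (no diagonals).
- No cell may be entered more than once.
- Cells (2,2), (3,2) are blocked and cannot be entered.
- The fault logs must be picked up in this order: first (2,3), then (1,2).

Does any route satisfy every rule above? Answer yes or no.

no

Every way from (3,1) to (2,3) runs through (1,3) — but (1,3) is where the route must end, so it would be entered once on the way to (2,3) and again at the finish.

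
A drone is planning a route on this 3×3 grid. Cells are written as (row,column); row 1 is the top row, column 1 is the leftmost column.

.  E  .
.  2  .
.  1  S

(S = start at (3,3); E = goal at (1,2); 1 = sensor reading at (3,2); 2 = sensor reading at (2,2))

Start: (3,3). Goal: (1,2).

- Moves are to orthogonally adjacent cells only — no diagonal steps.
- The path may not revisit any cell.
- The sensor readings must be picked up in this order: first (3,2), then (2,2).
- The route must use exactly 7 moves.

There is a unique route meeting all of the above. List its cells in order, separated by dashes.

The waypoints must appear in the order (3,2), (2,2), with no cell reused.
Route from (3,3): 2× left (reaching (3,1)), up to (2,1), 2× right (reaching (2,3)), up to (1,3), left to (1,2) — 7 moves in all.
Check: order respected (1 at step 1, 2 at step 4); 7 moves as required.

(3,3) - (3,2) - (3,1) - (2,1) - (2,2) - (2,3) - (1,3) - (1,2)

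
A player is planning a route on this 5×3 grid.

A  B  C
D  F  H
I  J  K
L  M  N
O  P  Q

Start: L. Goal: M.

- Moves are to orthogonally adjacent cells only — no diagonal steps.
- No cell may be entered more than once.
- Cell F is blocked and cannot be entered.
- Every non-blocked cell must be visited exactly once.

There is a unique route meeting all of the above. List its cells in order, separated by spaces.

L O P Q N K H C B A D I J M

Need to visit all 14 open cells exactly once, starting at L and ending at M.
Cell O has only two open neighbours (L and P), so the path must pass straight through it: one of those is the cell it's entered from and the other is where it exits.
Route from L: down 1 to O, right 2 to Q, up 4 to C, left 2 to A, down 2 to I, right 1 to J, down 1 to M — 13 moves in all.
Check: all 14 open cells covered.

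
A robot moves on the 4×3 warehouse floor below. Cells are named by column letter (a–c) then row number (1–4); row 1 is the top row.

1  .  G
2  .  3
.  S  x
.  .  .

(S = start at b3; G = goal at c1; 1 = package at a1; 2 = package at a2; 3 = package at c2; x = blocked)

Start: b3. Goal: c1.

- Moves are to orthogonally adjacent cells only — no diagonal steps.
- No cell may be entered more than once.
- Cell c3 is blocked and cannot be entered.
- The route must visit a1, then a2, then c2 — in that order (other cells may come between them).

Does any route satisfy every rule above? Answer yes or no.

Ignoring the required order, 2 revisit-free routes from b3 to c1 pass through all of a1, a2, and c2; the waypoint orders that occur are a2 → a1 → c2 (2) — never a1 → a2 → c2.

no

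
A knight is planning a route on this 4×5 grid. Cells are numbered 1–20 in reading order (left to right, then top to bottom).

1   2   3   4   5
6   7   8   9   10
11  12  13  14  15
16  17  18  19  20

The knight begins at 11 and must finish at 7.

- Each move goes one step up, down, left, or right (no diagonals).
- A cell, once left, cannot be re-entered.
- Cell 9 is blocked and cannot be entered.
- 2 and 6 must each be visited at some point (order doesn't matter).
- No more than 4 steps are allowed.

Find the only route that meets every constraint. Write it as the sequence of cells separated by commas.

11, 6, 1, 2, 7

The 4-move cap with required stops at 2, 6 leaves no slack for detours.
Route from 11: 2× up (reaching 1), right to 2, down to 7 — 4 moves in all.
Check: all required cells visited; 4 ≤ 4 moves.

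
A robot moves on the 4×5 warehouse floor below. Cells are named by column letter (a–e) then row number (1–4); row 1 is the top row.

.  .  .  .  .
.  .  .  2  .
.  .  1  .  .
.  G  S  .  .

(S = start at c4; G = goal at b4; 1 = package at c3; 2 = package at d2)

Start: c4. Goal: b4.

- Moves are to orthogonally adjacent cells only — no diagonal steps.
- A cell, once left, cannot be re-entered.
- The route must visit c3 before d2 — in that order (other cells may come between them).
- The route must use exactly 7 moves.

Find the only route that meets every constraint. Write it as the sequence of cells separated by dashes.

c4 - c3 - d3 - d2 - c2 - b2 - b3 - b4

The waypoints must appear in the order c3, d2, with no cell reused.
Route from c4: up 1 to c3, right 1 to d3, up 1 to d2, left 2 to b2, down 2 to b4 — 7 moves in all.
Check: order respected (1 at step 1, 2 at step 3); 7 moves as required.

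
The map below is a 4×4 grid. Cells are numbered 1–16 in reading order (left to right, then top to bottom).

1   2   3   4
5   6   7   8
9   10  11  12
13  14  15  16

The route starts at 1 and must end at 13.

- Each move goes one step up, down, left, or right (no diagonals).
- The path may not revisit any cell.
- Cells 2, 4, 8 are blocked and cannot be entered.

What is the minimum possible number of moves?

The Manhattan distance from 1 to 13 is |1−4| + |1−1| = 3, so at least 3 moves are needed.
A route of 3 moves achieves this: 1 → 5 → 9 → 13.
Since 3 matches the lower bound, it is optimal.

3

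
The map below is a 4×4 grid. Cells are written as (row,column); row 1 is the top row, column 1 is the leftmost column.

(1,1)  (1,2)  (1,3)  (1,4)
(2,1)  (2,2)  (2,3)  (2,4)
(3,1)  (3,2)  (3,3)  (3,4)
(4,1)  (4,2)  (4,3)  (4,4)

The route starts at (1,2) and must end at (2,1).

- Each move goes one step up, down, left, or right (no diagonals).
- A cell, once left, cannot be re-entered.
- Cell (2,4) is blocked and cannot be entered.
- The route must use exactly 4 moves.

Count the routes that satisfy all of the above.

Need simple routes of exactly 4 moves from (1,2) to (2,1) (Manhattan distance 2, so 1 moves are spent on a detour and 1 undoing it).
Enumerating: (1,2) (2,2) (3,2) (3,1) (2,1) | (1,2) (1,3) (2,3) (2,2) (2,1).
That gives 2 routes.

2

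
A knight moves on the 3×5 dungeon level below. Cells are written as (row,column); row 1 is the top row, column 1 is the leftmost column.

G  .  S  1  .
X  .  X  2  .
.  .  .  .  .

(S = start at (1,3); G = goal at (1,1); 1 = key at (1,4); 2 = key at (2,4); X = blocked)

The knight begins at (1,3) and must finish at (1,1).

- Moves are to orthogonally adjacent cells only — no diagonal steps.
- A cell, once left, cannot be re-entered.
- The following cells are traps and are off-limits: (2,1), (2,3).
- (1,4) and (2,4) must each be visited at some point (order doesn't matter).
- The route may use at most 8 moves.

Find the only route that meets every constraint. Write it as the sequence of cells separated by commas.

(1,3), (1,4), (2,4), (3,4), (3,3), (3,2), (2,2), (1,2), (1,1)

Any route must reach (1,4) and (2,4) and still end at (1,1) within 8 moves, so the order of the required stops is forced.
Route from (1,3): right to (1,4), 2× down (reaching (3,4)), 2× left (reaching (3,2)), 2× up (reaching (1,2)), left to (1,1) — 8 moves in all.
Check: all required cells visited; 8 ≤ 8 moves.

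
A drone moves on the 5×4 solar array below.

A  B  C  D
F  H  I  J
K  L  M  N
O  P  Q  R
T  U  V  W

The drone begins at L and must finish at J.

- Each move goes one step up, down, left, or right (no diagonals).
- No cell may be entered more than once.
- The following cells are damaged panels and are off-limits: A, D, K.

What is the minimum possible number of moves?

The Manhattan distance from L to J is |3−2| + |2−4| = 3, so at least 3 moves are needed.
A route of 3 moves achieves this: L → H → I → J.
Since 3 matches the lower bound, it is optimal.

3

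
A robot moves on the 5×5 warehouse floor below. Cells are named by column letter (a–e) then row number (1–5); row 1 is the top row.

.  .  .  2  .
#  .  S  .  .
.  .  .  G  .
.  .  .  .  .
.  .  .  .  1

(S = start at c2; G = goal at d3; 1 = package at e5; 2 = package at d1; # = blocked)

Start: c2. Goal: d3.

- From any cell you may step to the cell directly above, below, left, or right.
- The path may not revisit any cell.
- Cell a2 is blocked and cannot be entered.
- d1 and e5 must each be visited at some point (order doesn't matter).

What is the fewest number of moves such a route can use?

Any route passes through d1 and e5 in some order between c2 and d3. Summing Manhattan distances along each leg and taking the cheapest ordering (c2 → d1 → e5 → d3) gives a lower bound of 2 + 5 + 3 = 10 moves.
A route of 10 moves achieves this: c2 → c1 → d1 → d2 → e2 → e3 → e4 → e5 → d5 → d4 → d3.
Since 10 matches the lower bound, it is optimal.

10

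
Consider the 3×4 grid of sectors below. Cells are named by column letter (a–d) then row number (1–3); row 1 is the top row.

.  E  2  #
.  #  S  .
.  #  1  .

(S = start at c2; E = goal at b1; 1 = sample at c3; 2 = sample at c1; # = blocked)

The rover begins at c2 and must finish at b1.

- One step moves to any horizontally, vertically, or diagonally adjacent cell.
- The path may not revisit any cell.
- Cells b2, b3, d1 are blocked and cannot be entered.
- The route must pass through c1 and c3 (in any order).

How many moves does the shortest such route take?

4

Any route passes through c1 and c3 in some order between c2 and b1. Summing Chebyshev distances along each leg and taking the cheapest ordering (c2 → c3 → c1 → b1) gives a lower bound of 1 + 2 + 1 = 4 moves.
A route of 4 moves achieves this: c2 → c3 → d2 → c1 → b1.
Since 4 matches the lower bound, it is optimal.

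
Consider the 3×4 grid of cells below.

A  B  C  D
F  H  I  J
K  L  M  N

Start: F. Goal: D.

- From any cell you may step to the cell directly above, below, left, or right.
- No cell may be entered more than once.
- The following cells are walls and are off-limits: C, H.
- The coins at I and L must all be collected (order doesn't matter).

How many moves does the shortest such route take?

Any route passes through I and L in some order between F and D. Summing Manhattan distances along each leg and taking the cheapest ordering (F → L → I → D) gives a lower bound of 2 + 2 + 2 = 6 moves.
A route of 6 moves achieves this: F → K → L → M → I → J → D.
Since 6 matches the lower bound, it is optimal.

6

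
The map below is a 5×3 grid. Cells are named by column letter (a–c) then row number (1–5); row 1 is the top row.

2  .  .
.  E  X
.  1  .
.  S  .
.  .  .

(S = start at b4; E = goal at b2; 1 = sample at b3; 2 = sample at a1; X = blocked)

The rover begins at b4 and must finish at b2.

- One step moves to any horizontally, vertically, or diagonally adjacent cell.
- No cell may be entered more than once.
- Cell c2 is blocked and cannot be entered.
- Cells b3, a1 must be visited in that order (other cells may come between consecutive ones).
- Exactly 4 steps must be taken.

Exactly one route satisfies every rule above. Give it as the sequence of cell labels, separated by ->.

The waypoints must appear in the order b3, a1, with no cell reused.
Route from b4: up 1 to b3, up-left 1 to a2, up 1 to a1, down-right 1 to b2 — 4 moves in all.
Check: order respected (1 at step 1, 2 at step 3); 4 moves as required.

b4 -> b3 -> a2 -> a1 -> b2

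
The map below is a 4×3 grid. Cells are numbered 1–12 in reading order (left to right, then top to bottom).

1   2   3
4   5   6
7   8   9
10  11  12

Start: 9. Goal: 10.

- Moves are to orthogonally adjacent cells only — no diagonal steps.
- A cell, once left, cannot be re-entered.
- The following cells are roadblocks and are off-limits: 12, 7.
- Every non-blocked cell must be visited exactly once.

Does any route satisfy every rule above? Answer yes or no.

yes

One route that works: 9 → 6 → 3 → 2 → 1 → 4 → 5 → 8 → 11 → 10.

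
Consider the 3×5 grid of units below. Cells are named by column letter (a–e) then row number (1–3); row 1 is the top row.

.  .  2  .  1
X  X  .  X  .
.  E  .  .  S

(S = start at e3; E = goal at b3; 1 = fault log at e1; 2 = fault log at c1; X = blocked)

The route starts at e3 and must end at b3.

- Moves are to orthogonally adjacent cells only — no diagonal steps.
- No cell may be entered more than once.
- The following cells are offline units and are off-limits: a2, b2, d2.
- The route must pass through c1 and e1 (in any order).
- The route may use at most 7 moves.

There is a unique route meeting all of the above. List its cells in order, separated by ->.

e3 -> e2 -> e1 -> d1 -> c1 -> c2 -> c3 -> b3

The budget equals the shortest possible length, so every move has to be on a shortest route through the required cells.
Route from e3: 2× up (reaching e1), 2× left (reaching c1), 2× down (reaching c3), left to b3 — 7 moves in all.
Check: all required cells visited; 7 ≤ 7 moves.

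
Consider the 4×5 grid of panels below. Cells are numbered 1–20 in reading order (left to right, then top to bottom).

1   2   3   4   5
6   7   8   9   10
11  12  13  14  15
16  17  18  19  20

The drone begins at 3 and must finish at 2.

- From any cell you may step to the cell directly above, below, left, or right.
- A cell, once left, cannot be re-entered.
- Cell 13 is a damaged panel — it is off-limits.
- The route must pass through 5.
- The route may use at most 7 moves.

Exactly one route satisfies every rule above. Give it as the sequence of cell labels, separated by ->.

The 7-move cap with required stops at 5 leaves no slack for detours.
Route from 3: 2× right (reaching 5), down to 10, 3× left (reaching 7), up to 2 — 7 moves in all.
Check: all required cells visited; 7 ≤ 7 moves.

3 -> 4 -> 5 -> 10 -> 9 -> 8 -> 7 -> 2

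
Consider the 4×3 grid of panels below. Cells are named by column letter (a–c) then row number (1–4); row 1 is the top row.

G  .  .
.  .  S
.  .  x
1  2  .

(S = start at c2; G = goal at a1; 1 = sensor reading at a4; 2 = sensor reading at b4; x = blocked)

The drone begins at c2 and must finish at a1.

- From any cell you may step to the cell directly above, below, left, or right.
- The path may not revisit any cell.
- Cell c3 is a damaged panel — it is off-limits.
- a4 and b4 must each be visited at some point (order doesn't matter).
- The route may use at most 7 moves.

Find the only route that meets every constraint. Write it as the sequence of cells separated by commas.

The budget equals the shortest possible length, so every move has to be on a shortest route through the required cells.
Route from c2: left 1 to b2, down 2 to b4, left 1 to a4, up 3 to a1 — 7 moves in all.
Check: all required cells visited; 7 ≤ 7 moves.

c2, b2, b3, b4, a4, a3, a2, a1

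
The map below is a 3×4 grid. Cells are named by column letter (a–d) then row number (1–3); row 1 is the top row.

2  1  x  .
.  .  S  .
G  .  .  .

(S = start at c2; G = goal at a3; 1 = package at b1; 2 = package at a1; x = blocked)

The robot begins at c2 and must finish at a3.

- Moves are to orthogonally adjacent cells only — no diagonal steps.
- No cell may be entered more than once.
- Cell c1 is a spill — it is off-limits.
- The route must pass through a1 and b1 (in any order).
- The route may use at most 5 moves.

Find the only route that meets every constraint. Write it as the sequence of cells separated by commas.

Any route must reach a1 and b1 and still end at a3 within 5 moves, so the order of the required stops is forced.
Route from c2: left to b2, up to b1, left to a1, 2× down (reaching a3) — 5 moves in all.
Check: all required cells visited; 5 ≤ 5 moves.

c2, b2, b1, a1, a2, a3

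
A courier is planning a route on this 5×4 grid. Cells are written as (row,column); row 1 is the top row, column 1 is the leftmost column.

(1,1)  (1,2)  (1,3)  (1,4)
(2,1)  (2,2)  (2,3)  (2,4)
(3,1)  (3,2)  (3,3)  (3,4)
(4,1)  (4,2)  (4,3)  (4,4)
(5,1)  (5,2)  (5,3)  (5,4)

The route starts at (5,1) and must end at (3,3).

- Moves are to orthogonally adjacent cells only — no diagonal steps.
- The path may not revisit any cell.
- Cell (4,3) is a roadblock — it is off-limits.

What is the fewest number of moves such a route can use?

The Manhattan distance from (5,1) to (3,3) is |5−3| + |1−3| = 4, so at least 4 moves are needed.
A route of 4 moves achieves this: (5,1) → (4,1) → (3,1) → (3,2) → (3,3).
Since 4 matches the lower bound, it is optimal.

4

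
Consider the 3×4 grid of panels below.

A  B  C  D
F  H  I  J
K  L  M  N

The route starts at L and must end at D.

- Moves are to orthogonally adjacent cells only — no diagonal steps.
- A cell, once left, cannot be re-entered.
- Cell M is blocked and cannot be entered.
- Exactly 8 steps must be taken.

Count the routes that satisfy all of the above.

5

Need simple routes of exactly 8 moves from L to D (Manhattan distance 4, so 2 moves are spent on a detour and 2 undoing it).
Enumerating: L H F A B C I J D | L K F A B H I C D | L K F A B H I J D | L K F A B C I J D | L K F H B C I J D.
That gives 5 routes.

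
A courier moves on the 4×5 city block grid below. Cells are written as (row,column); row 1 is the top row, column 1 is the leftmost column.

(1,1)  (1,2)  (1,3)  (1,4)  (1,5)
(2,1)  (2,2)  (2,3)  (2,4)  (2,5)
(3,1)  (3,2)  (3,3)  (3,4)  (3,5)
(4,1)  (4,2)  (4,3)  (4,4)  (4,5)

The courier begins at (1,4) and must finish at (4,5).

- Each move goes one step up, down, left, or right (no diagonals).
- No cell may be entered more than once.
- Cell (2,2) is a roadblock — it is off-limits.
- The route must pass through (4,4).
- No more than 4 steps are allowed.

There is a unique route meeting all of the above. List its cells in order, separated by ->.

(1,4) -> (2,4) -> (3,4) -> (4,4) -> (4,5)

The budget equals the shortest possible length, so every move has to be on a shortest route through the required cells.
Route from (1,4): 3× down (reaching (4,4)), right to (4,5) — 4 moves in all.
Check: all required cells visited; 4 ≤ 4 moves.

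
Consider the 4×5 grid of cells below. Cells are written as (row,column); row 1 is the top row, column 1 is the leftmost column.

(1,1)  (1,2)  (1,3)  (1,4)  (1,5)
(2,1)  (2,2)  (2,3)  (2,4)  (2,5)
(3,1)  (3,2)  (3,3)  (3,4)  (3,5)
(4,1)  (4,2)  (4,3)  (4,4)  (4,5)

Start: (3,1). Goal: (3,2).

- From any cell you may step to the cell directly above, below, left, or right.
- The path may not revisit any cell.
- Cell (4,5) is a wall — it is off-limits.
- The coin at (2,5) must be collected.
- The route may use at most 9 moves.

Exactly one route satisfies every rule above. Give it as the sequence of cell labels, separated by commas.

(3,1), (2,1), (2,2), (2,3), (2,4), (2,5), (3,5), (3,4), (3,3), (3,2)

The budget equals the shortest possible length, so every move has to be on a shortest route through the required cells.
Route from (3,1): up 1 to (2,1), right 4 to (2,5), down 1 to (3,5), left 3 to (3,2) — 9 moves in all.
Check: all required cells visited; 9 ≤ 9 moves.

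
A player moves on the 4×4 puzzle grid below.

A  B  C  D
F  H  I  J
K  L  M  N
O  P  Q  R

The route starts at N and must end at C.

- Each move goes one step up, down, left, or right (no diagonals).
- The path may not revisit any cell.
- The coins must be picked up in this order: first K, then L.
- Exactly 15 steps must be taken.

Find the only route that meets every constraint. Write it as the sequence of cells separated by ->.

N -> R -> Q -> P -> O -> K -> F -> A -> B -> H -> L -> M -> I -> J -> D -> C

The waypoints must appear in the order K, L, with no cell reused.
Route from N: down 1 to R, left 3 to O, up 3 to A, right 1 to B, down 2 to L, right 1 to M, up 1 to I, right 1 to J, up 1 to D, left 1 to C — 15 moves in all.
Check: order respected (K at step 5, L at step 10); 15 moves as required.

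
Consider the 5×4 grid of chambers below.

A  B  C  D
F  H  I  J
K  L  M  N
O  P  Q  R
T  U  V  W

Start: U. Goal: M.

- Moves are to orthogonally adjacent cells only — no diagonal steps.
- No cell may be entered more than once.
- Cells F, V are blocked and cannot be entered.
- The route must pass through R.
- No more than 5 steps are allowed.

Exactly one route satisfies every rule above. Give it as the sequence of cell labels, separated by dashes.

U - P - Q - R - N - M

Any route must reach R and still end at M within 5 moves, so the order of the required stops is forced.
Route from U: up 1 to P, right 2 to R, up 1 to N, left 1 to M — 5 moves in all.
Check: all required cells visited; 5 ≤ 5 moves.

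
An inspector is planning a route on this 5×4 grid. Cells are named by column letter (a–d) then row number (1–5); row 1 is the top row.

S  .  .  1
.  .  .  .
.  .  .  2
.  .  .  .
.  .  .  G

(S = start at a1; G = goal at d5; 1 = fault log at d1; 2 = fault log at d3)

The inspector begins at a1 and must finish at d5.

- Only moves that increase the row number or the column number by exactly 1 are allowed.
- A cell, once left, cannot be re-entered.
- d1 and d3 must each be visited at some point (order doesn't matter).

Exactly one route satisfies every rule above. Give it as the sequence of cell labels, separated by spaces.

a1 b1 c1 d1 d2 d3 d4 d5

Moves only go right or down, so the column and row indices never decrease.
Route from a1: right 3 to d1, down 4 to d5 — 7 moves in all.
Check: all required cells visited.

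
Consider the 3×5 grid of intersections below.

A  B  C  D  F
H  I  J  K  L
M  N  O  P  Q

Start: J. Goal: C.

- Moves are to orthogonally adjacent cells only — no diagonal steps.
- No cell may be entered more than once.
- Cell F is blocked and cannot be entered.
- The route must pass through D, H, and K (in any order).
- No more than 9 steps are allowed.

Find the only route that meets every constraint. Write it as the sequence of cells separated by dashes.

The budget equals the shortest possible length, so every move has to be on a shortest route through the required cells.
Route from J: 2× left (reaching H), down to M, 3× right (reaching P), 2× up (reaching D), left to C — 9 moves in all.
Check: all required cells visited; 9 ≤ 9 moves.

J - I - H - M - N - O - P - K - D - C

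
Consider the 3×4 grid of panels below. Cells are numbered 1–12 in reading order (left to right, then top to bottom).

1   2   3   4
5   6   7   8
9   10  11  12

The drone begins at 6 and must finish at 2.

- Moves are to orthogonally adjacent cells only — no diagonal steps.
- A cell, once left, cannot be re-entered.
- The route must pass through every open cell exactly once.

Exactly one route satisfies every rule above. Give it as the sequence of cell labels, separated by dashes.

Need to visit all 12 open cells exactly once, starting at 6 and ending at 2.
Route from 6: right to 7, up to 3, right to 4, 2× down (reaching 12), 3× left (reaching 9), 2× up (reaching 1), right to 2 — 11 moves in all.
Check: all 12 open cells covered.

6 - 7 - 3 - 4 - 8 - 12 - 11 - 10 - 9 - 5 - 1 - 2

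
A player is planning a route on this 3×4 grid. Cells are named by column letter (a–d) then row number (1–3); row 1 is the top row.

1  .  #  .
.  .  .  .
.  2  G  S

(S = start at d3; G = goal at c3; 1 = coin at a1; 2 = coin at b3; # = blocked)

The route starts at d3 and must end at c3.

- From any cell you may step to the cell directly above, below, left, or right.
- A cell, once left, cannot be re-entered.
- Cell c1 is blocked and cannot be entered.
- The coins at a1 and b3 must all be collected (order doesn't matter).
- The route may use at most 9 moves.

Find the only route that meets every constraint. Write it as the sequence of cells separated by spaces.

d3 d2 c2 b2 b1 a1 a2 a3 b3 c3

The 9-move cap with required stops at a1, b3 leaves no slack for detours.
Route from d3: up to d2, 2× left (reaching b2), up to b1, left to a1, 2× down (reaching a3), 2× right (reaching c3) — 9 moves in all.
Check: all required cells visited; 9 ≤ 9 moves.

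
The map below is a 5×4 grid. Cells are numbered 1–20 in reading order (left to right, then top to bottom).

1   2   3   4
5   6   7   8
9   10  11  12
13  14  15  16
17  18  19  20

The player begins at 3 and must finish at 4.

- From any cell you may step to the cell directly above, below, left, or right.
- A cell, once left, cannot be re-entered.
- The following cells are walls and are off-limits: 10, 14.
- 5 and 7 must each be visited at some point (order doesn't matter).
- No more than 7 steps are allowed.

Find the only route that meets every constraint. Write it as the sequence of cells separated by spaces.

Any route must reach 5 and 7 and still end at 4 within 7 moves, so the order of the required stops is forced.
Route from 3: 2× left (reaching 1), down to 5, 3× right (reaching 8), up to 4 — 7 moves in all.
Check: all required cells visited; 7 ≤ 7 moves.

3 2 1 5 6 7 8 4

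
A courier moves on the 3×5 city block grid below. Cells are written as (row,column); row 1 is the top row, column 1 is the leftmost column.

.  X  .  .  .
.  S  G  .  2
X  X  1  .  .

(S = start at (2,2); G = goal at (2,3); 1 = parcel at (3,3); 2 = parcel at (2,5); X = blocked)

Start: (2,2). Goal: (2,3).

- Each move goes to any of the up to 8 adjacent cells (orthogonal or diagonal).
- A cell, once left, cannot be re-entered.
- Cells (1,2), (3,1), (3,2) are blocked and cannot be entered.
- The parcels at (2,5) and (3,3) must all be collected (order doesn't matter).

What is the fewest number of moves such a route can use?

Any route passes through (2,5) and (3,3) in some order between (2,2) and (2,3). Summing Chebyshev distances along each leg and taking the cheapest ordering ((2,2) → (3,3) → (2,5) → (2,3)) gives a lower bound of 1 + 2 + 2 = 5 moves.
A route of 5 moves achieves this: (2,2) → (3,3) → (2,4) → (2,5) → (1,4) → (2,3).
Since 5 matches the lower bound, it is optimal.

5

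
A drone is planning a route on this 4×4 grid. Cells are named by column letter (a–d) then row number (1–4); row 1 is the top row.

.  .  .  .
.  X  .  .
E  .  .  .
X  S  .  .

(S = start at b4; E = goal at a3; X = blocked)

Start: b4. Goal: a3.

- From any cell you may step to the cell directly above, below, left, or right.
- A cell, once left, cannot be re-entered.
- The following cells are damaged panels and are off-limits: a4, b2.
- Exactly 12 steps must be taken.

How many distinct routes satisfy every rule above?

Need simple routes of exactly 12 moves from b4 to a3 (Manhattan distance 2, so 5 moves are spent on a detour and 5 undoing it).
Enumerating: b4 b3 c3 c4 d4 d3 d2 d1 c1 b1 a1 a2 a3 | b4 b3 c3 c4 d4 d3 d2 c2 c1 b1 a1 a2 a3 | b4 c4 d4 d3 c3 c2 d2 d1 c1 b1 a1 a2 a3.
That gives 3 routes.

3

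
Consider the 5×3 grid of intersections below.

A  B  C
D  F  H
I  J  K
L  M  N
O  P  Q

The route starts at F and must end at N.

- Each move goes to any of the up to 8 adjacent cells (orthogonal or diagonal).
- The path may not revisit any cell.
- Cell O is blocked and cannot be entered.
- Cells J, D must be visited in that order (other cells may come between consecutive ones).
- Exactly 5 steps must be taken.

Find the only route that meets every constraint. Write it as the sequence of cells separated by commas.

F, J, D, I, M, N

The waypoints must appear in the order J, D, with no cell reused.
Route from F: down 1 to J, up-left 1 to D, down 1 to I, down-right 1 to M, right 1 to N — 5 moves in all.
Check: order respected (J at step 1, D at step 2); 5 moves as required.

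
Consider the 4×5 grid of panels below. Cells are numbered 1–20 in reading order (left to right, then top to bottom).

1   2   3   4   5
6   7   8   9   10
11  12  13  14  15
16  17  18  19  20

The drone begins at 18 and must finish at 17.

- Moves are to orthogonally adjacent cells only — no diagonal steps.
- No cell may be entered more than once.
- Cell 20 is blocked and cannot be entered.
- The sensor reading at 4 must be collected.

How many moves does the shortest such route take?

9

Any route passes through 4 somewhere between 18 and 17. Summing Manhattan distances along the two legs (18 → 4 → 17) gives a lower bound of 4 + 5 = 9 moves.
A route of 9 moves achieves this: 18 → 13 → 8 → 9 → 4 → 3 → 2 → 7 → 12 → 17.
Since 9 matches the lower bound, it is optimal.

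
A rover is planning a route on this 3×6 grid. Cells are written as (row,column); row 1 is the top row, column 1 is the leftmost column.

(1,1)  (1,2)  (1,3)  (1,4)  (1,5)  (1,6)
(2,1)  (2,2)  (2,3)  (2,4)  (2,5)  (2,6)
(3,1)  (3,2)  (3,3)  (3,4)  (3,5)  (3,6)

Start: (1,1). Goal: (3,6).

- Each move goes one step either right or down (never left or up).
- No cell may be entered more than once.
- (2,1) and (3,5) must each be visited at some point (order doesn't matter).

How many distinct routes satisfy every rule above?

5

A right/down-only route from (1,1) to (3,6) makes exactly 2 down-moves and 5 right-moves in some order.
With no other constraints that would be C(7,2) = 21 routes.
A monotone route can only reach the required cells in the order (2,1), (3,5), so split there and multiply the segment counts: (1,1)→(2,1): 1; (2,1)→(3,5): 5; (3,5)→(3,6): 1; product = 5.
That gives 5 routes.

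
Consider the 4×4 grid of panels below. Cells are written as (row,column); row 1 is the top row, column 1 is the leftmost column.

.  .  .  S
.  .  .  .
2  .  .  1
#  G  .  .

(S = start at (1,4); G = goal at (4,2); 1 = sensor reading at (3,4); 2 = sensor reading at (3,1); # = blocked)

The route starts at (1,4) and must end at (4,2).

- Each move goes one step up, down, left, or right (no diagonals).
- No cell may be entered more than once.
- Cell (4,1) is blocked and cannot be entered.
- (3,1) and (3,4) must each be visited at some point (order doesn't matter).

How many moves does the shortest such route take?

9

Any route passes through (3,1) and (3,4) in some order between (1,4) and (4,2). Summing Manhattan distances along each leg and taking the cheapest ordering ((1,4) → (3,4) → (3,1) → (4,2)) gives a lower bound of 2 + 3 + 2 = 7 moves.
The shortest route satisfying every rule uses 9 moves: (1,4) → (2,4) → (3,4) → (3,3) → (2,3) → (2,2) → (2,1) → (3,1) → (3,2) → (4,2).
The no-revisit rule (legs can't share cells) pushes the minimum above the 7-move bound; an exhaustive check rules out every length from 7 to 8, leaving 9 as the minimum.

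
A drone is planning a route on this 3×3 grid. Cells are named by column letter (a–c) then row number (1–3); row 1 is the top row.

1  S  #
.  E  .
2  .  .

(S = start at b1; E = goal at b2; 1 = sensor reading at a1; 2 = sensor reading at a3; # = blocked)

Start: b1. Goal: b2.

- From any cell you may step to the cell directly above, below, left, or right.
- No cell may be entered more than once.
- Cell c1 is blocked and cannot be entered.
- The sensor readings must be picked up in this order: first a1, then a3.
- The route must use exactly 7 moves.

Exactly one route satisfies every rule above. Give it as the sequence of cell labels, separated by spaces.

The waypoints must appear in the order a1, a3, with no cell reused.
Route from b1: left 1 to a1, down 2 to a3, right 2 to c3, up 1 to c2, left 1 to b2 — 7 moves in all.
Check: order respected (1 at step 1, 2 at step 3); 7 moves as required.

b1 a1 a2 a3 b3 c3 c2 b2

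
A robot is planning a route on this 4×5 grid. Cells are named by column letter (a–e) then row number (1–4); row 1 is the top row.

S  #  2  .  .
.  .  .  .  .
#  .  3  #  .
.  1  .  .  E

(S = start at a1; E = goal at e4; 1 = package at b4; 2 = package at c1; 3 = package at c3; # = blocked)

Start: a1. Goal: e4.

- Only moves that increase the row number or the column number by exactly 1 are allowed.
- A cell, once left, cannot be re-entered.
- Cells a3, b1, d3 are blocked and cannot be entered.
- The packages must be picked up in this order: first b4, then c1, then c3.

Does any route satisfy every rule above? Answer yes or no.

c1 lies above b4, so going from b4 to c1 would need an upward move — but moves only go right/down, so b4 cannot be visited before c1.

no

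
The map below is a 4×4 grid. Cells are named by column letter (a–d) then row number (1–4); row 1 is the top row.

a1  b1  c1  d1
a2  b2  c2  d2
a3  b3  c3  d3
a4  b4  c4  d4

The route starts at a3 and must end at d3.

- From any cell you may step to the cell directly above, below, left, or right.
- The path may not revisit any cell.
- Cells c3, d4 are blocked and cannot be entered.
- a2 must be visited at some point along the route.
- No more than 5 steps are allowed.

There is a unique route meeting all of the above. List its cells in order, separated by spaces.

a3 a2 b2 c2 d2 d3

The 5-move cap with required stops at a2 leaves no slack for detours.
Route from a3: up 1 to a2, right 3 to d2, down 1 to d3 — 5 moves in all.
Check: all required cells visited; 5 ≤ 5 moves.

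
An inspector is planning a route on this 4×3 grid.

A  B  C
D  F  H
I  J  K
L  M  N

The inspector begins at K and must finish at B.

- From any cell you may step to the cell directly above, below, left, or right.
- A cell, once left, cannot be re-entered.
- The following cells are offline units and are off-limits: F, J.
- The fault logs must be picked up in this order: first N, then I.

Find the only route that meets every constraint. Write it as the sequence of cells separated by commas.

K, N, M, L, I, D, A, B

The waypoints must appear in the order N, I, with no cell reused.
Route from K: down 1 to N, left 2 to L, up 3 to A, right 1 to B — 7 moves in all.
Check: order respected (N at step 1, I at step 4).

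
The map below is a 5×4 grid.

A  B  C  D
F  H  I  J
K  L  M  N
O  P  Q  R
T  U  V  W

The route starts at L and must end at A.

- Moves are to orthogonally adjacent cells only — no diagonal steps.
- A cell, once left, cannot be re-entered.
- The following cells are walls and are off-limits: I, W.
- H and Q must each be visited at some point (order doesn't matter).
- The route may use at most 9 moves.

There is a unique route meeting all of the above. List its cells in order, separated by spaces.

L M Q P O K F H B A

The 9-move cap with required stops at H, Q leaves no slack for detours.
Route from L: right to M, down to Q, 2× left (reaching O), 2× up (reaching F), right to H, up to B, left to A — 9 moves in all.
Check: all required cells visited; 9 ≤ 9 moves.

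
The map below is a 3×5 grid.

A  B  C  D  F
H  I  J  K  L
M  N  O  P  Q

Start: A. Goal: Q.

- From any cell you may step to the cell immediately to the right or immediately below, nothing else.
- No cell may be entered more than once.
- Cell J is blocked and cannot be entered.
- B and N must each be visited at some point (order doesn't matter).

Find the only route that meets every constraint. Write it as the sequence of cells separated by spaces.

Moves only go right or down, so the column and row indices never decrease.
Route from A: right 1 to B, down 2 to N, right 3 to Q — 6 moves in all.
Check: all required cells visited.

A B I N O P Q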